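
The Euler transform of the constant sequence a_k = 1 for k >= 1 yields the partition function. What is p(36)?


The Euler transform converts the sequence a_k = 1 into the number of integer partitions.
Using the recurrence or dynamic programming:
p(36) = 17977

17977


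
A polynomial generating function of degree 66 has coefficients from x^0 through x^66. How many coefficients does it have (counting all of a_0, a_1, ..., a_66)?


A polynomial of degree 66 takes the form a_0 + a_1 x + ... + a_66 x^66.
The number of coefficients is 66 + 1 = 67.

67


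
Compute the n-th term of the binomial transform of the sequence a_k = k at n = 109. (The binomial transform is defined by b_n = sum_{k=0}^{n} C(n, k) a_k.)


With a_k = k, b_n = sum_{k=0}^{n} C(n, k) k. Using k * C(n, k) = n * C(n-1, k-1) gives b_n = n * sum_{k>=1} C(n-1, k-1) = n * 2^(n-1).
For n = 109: 109 * 2^108 = 109 * 324518553658426726783156020576256 = 35372522348768513219364006242811904.

35372522348768513219364006242811904


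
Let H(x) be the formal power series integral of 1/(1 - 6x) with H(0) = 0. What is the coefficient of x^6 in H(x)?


1/(1 - 6x) = sum_{k>=0} 6^k x^k. Integrating termwise with H(0) = 0:
H(x) = sum_{k>=0} 6^k x^(k+1) / (k+1) = sum_{m>=1} 6^(m-1) x^m / m.
For m = 6: 6^5/6 = 7776/6 = 1296.

1296


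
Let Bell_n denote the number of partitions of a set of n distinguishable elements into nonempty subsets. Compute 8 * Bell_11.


Bell_11 can be computed from the Bell triangle or from Dobinski's identity Bell_n = (1/e) * sum_{k>=0} k^n / k!.
Computing Bell_11 = 678570.
Then 8 * 678570 = 5428560.

5428560


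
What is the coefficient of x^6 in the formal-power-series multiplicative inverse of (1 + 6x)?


The inverse is 1/(1 + 6x). Apply the geometric identity 1/(1 - y) = sum_{k>=0} y^k with y = -6x:
1/(1 + 6x) = sum_{k>=0} (-6)^k x^k.
So the coefficient of x^6 is (-6)^6 = 46656.

46656


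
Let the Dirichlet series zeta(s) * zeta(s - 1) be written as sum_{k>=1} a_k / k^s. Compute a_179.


Convolution gives a_k = sum_{d | k} d * 1 = sum_{d | k} d = sigma(k), the sum of positive divisors of k.
For k = 179, the divisors are 1, 179, so
sigma(179) = 1 + 179 = 180.

180


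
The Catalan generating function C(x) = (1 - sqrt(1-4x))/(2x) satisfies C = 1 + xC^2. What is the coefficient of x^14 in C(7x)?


Substituting x -> 7x scales the n-th coefficient by 7^n, so [x^14] C(7x) = 7^14 * C_14.
C_14 = C(2*14, 14)/(15) = 40116600/15 = 2674440.
So 7^14 * 2674440 = 678223072849 * 2674440 = 1813866914950279560.

1813866914950279560


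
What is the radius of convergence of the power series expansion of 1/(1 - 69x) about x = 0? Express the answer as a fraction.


Expanding 1/(1 - 69x) = sum_{k>=0} 69^k x^k, the series converges when |69x| < 1, i.e., |x| < 1/69.
So the radius of convergence is 1/69 = 1/69.

1/69


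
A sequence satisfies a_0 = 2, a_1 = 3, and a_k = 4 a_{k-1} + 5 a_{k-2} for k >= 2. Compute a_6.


The characteristic equation is t^2 - 4 t - 5 = 0, with roots r_1 = 5 and r_2 = -1 (so c_1 = r_1 + r_2, c_2 = -r_1 r_2 as required).
One can use the closed form a_n = A r_1^n + B r_2^n, but direct iteration is more reliable:
a_0 = 2, a_1 = 3, a_2 = 22, a_3 = 103, a_4 = 522, a_5 = 2603, a_6 = 13022.
So a_6 = 13022.

13022


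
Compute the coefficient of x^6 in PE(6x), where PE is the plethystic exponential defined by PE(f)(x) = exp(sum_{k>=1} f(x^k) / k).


With f(x) = 6x, the exponent is sum_{k>=1} 6 x^k / k = 6 * (-ln(1 - x)). Exponentiating:
PE(6x) = exp(-6 ln(1 - x)) = 1/(1 - x)^6.
By the negative binomial expansion, [x^n] 1/(1 - x)^6 = C(n + 5, 5).
For n = 6: C(11, 5) = 462.

462


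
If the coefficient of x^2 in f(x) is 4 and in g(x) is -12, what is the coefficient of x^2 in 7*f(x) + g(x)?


Scalar multiplication scales coefficients: 7 * 4 = 28.
Then add the g coefficient: 28 + -12
= 16

16


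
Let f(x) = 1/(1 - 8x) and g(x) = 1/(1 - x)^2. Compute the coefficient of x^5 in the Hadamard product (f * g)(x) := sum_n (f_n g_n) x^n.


f has coefficients f_k = 8^k. For g = 1/(1 - x)^2 the coefficient is g_k = C(k + 1, 1) = k + 1. The Hadamard coefficient is (f * g)_k = 8^k * (k + 1).
For k = 5: 8^5 * 6 = 32768 * 6 = 196608.

196608


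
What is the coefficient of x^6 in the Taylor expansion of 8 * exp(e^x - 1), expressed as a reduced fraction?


exp(e^x - 1) = sum_{k>=0} Bell_k x^k / k!, where Bell_k is the k-th Bell number.
So the coefficient of x^6 is 8 * Bell_6 / 6!.
Computing: Bell_6 = 203 and 6! = 720, giving
8 * 203/720 = 203/90.

203/90


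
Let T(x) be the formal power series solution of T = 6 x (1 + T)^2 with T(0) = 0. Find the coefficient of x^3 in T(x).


Apply the Lagrange inversion formula: if T = 6 x * phi(T) with phi(t) = (1 + t)^2, then [x^n] T = 6^n * (1/n) [t^(n-1)] phi(t)^n = 6^n * (1/n) [t^(n-1)] (1 + t)^(2n) = 6^n * (1/n) C(2n, n-1).
Using the identity C(2n, n-1) = C(2n, n) * n / (n+1), the unscaled factor equals C(2n, n) / (n+1) = C_n, the n-th Catalan number.
For n = 3: C_3 = C(6, 3) / 4 = 20/4 = 5.
With the 6^3 = 216 factor, the coefficient is 216 * 5 = 1080.

1080


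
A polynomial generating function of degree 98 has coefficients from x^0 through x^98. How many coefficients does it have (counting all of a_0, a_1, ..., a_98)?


A polynomial of degree 98 takes the form a_0 + a_1 x + ... + a_98 x^98.
The number of coefficients is 98 + 1 = 99.

99


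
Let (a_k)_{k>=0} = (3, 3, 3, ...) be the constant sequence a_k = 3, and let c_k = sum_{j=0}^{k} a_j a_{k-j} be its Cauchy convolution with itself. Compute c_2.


Since a_j = 3 for all j >= 0, the convolution sum becomes
c_k = sum_{j=0}^{k} 3 * 3 = 9 * (k + 1).
Equivalently, the generating function of (a_k) is 3/(1 - x) and its square is 9/(1 - x)^2 = sum_{k>=0} 9(k + 1) x^k.
For k = 2: 9 * 3 = 27.

27


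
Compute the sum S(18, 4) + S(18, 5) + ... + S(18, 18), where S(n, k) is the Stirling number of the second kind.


By definition, S(n, k) counts partitions of an n-set into exactly k nonempty blocks.
Computing row n = 18 for k = 4..18:
S(18, k): 2798806985, 28958095545, 110687251039, 197462483400, 189036065010, 106175395755, 37112163803, 8391004908, 1256328866, 125854638, 8408778, 367200, 9996, 153, 1
Sum = 682012236077.

682012236077


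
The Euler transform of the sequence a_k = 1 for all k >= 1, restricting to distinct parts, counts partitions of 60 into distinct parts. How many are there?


Partitions of 60 into distinct parts can be computed via generating function.
Product (1+x)(1+x^2)(1+x^3)...
The coefficient of x^60 = 10880

10880


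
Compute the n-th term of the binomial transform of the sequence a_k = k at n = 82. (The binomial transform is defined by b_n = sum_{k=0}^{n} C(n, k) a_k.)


With a_k = k, b_n = sum_{k=0}^{n} C(n, k) k. Using k * C(n, k) = n * C(n-1, k-1) gives b_n = n * sum_{k>=1} C(n-1, k-1) = n * 2^(n-1).
For n = 82: 82 * 2^81 = 82 * 2417851639229258349412352 = 198263834416799184651812864.

198263834416799184651812864


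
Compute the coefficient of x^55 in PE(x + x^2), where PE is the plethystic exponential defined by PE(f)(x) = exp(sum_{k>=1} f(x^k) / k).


With f(x) = x + x^2, the exponent is sum_{k>=1} (x^k + x^(2k)) / k = -ln(1 - x) - ln(1 - x^2). Exponentiating:
PE(x + x^2) = 1 / ((1 - x)(1 - x^2)).
This is the generating function for partitions of n into parts of size 1 or 2. The number of 2's can be any j in 0..27, and the rest are 1's, so
[x^55] = floor(55/2) + 1 = 28.

28


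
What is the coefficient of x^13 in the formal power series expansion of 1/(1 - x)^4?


The expansion 1/(1 - x)^r = sum_{k>=0} C(k + r - 1, r - 1) x^k follows from the multiset / negative-binomial theorem (or from repeated differentiation of the geometric series).
For r = 4 and k = 13:
C(16, 3) = 20922789888000 / (6 * 6227020800) = 560.

560


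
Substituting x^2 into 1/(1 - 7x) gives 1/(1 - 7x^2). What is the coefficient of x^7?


Since 1/(1 - 7x^2) only has even powers of x,
the coefficient of x^7 (odd) is 0.

0


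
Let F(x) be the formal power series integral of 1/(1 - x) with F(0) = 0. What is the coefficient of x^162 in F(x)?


1/(1 - x) = sum_{k>=0} x^k. Integrating termwise and using F(0) = 0 gives
F(x) = sum_{k>=0} x^(k+1) / (k+1) = sum_{m>=1} x^m / m = -ln(1 - x).
So the coefficient of x^162 is 1/162 = 1/162.

1/162


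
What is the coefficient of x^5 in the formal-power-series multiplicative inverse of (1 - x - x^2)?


Let the inverse be f(x) = sum_{k>=0} a_k x^k. From f(x) * (1 - x - x^2) = 1 and matching coefficients:
 x^0: a_0 = 1.
 x^1: a_1 - a_0 = 0, so a_1 = 1.
 x^k (k >= 2): a_k - a_{k-1} - a_{k-2} = 0, i.e. a_k = a_{k-1} + a_{k-2}.
This is the Fibonacci-type recurrence shifted so that a_0 = a_1 = 1.
Iterating: a_0=1, a_1=1, a_2=2, a_3=3, a_4=5, a_5=8
a_5 = 8.

8


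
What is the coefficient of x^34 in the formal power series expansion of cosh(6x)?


The Maclaurin series is cosh(t) = sum_{m>=0} t^(2m) / (2m)!, so substituting t = 6x, only even powers of x are nonzero, with coefficient of x^(2m) equal to 6^(2m) / (2m)!.
For x^34 the coefficient is 6^34/34! = 286511799958070431838109696/295232799039604140847618609643520000000 = 4649045868/4790556007375654140625.

4649045868/4790556007375654140625


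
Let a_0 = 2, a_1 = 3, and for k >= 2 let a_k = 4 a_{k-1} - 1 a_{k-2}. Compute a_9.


Iterating the recurrence forward:
a_0 = 2
a_1 = 3
a_2 = 4*3 - 1*2 = 10
a_3 = 4*10 - 1*3 = 37
a_4 = 4*37 - 1*10 = 138
a_5 = 4*138 - 1*37 = 515
a_6 = 4*515 - 1*138 = 1922
a_7 = 4*1922 - 1*515 = 7173
a_8 = 4*7173 - 1*1922 = 26770
a_9 = 4*26770 - 1*7173 = 99907
So a_9 = 99907.

99907


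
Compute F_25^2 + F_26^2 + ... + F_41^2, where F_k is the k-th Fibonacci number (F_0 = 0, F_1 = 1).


There is a standard identity sum_{k=0}^{N} F_k^2 = F_N * F_{N+1} (proved inductively from the telescoping relation F_k^2 = F_k F_{k+1} - F_{k-1} F_k). Then
sum_{k=25}^{41} F_k^2 = F_41 F_42 - F_24 F_25.
Computing: F_41 = 165580141, F_42 = 267914296, F_24 = 46368, F_25 = 75025.
Sum = 165580141 * 267914296 - 46368 * 75025 = 44361283428836536.

44361283428836536


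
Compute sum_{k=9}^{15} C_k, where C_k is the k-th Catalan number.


C_9 through C_15: 4862, 16796, 58786, 208012, 742900, 2674440, 9694845
Sum = 4862 + 16796 + 58786 + 208012 + 742900 + 2674440 + 9694845
= 13400641

13400641


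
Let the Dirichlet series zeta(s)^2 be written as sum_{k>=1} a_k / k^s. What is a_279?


The Dirichlet convolution of the constant function 1 with itself gives (1 * 1)(k) = sum_{d | k} 1 = d(k), the number of positive divisors of k.
Since zeta(s) = sum_{k>=1} 1/k^s, we have zeta(s)^2 = sum_{k>=1} d(k)/k^s, so a_k = d(k).
For k = 279: the divisors are 1, 3, 9, 31, 93, 279.
Count = 6.

6


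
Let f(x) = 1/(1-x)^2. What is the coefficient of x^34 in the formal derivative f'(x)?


Differentiate: d/dx [ 1/(1-x)^r ] = r / (1-x)^(r+1).
Here r = 2, so f'(x) = 2 / (1-x)^3.
The expansion of 1/(1-x)^(r+1) has coefficient of x^n equal to C(n+r, r).
So the coefficient of x^34 in f'(x) is
2 * C(36, 2) = 2 * 630 = 1260

1260


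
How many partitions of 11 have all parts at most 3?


Using the generating function (1-x)^(-1)(1-x^2)^(-1)(1-x^3)^(-1),
the coefficient of x^11 counts these restricted partitions.
Result = 16

16


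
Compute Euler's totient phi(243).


phi(n) counts integers in [1, n] coprime to n. Using the multiplicative formula phi(n) = n * prod_{p | n} (1 - 1/p):
243 = 3^5, so
phi(243) = 243 * (1 - 1/3) = 162.

162


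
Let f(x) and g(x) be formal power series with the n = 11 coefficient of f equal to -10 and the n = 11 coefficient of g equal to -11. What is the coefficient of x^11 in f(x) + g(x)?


Addition of formal power series is termwise.
The coefficient of x^11 in f + g = -10 + -11
= -21

-21


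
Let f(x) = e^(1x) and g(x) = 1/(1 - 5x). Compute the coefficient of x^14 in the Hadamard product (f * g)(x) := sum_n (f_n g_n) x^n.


Expanding: f_k = 1^k/k! (from e^(1x)) and g_k = 5^k (from 1/(1 - 5x)). So the Hadamard coefficient (f * g)_k = 1^k 5^k / k! = (5)^k / k!.
For k = 14: 5^14/14! = 6103515625/87178291200 = 244140625/3487131648.

244140625/3487131648


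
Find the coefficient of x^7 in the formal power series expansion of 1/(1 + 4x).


Write 1/(1 + c x) = 1/(1 - (-c) x) and apply the geometric-series identity
1/(1 - y) = sum_{k>=0} y^k to get 1/(1 + c x) = sum_{k>=0} (-c)^k x^k.
So the coefficient of x^k is (-c)^k = (-1)^k * c^k.
Here c = 4 and k = 7:
(-4)^7 = -1 * 16384 = -16384

-16384


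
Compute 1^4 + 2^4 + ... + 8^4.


This power sum has a closed form given by Faulhaber's formula
sum_{k=1}^{m} k^p = (1 / (p + 1)) * sum_{j=0}^{p} C(p + 1, j) B_j m^(p + 1 - j),
but for small m direct computation is fastest:
1 + 16 + 81 + 256 + 625 + 1296 + 2401 + 4096 = 8772.

8772


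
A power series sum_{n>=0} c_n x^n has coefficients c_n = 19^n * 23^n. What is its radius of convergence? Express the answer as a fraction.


By the root test (Cauchy-Hadamard), the radius is R = 1 / limsup_n |c_n|^(1/n).
Here |c_n|^(1/n) = (19^n * 23^n)^(1/n) = 19 * 23 = 437 for all n.
So R = 1/437 = 1/437.

1/437


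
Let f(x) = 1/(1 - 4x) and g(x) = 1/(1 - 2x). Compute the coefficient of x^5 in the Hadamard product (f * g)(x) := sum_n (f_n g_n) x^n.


f has coefficients f_k = 4^k and g has coefficients g_k = 2^k, so the Hadamard product has coefficient (f*g)_k = 4^k * 2^k = 8^k.
For k = 5: 8^5 = 32768.

32768


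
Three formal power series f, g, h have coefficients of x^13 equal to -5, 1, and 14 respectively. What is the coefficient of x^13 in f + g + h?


Series addition is componentwise:
-5 + 1 + 14
= 10

10


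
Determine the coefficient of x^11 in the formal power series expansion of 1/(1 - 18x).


The geometric series identity gives 1/(1 - c x) = sum_{k>=0} c^k x^k, so the coefficient of x^k is c^k.
Here c = 18 and k = 11.
Computing: 18^11 = 64268410079232

64268410079232


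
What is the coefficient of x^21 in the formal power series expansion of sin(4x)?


The Maclaurin series is sin(t) = sum_{k>=0} (-1)^k t^(2k+1) / (2k+1)!, so substituting t = 4x, only odd powers of x are nonzero, with coefficient of x^(2k+1) equal to (-1)^k 4^(2k+1) / (2k+1)!.
Write 21 = 2*10 + 1, giving the coefficient (-1)^10 * 4^21 / 21! = 4398046511104/51090942171709440000 = 16777216/194896477400625.

16777216/194896477400625


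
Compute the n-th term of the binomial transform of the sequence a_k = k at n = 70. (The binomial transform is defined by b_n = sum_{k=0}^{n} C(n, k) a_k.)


With a_k = k, b_n = sum_{k=0}^{n} C(n, k) k. Using k * C(n, k) = n * C(n-1, k-1) gives b_n = n * sum_{k>=1} C(n-1, k-1) = n * 2^(n-1).
For n = 70: 70 * 2^69 = 70 * 590295810358705651712 = 41320706725109395619840.

41320706725109395619840


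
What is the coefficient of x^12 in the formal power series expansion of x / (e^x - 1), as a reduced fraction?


The exponential generating function for Bernoulli numbers is
x / (e^x - 1) = sum_{k>=0} B_k x^k / k!.
So the coefficient of x^12 in x / (e^x - 1) is B_12 / 12!.
Computing: B_12 = -691/2730, 12! = 479001600, giving
-691/2730 / 479001600 = -691/1307674368000.

-691/1307674368000


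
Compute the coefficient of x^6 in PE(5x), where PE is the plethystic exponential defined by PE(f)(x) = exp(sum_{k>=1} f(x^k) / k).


With f(x) = 5x, the exponent is sum_{k>=1} 5 x^k / k = 5 * (-ln(1 - x)). Exponentiating:
PE(5x) = exp(-5 ln(1 - x)) = 1/(1 - x)^5.
By the negative binomial expansion, [x^n] 1/(1 - x)^5 = C(n + 4, 4).
For n = 6: C(10, 4) = 210.

210


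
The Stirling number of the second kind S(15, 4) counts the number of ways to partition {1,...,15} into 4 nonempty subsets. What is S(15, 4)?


Using the explicit formula S(n,k) = (1/k!) sum_{j=0}^{k} (-1)^(k-j) C(k,j) j^n:
S(15, 4) = 42355950
Equivalently, S(n,k) is n! times the coefficient of x^n in the EGF (e^x - 1)^k / k!.

42355950


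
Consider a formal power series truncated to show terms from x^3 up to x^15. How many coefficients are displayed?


From x^3 to x^15 inclusive, the count is 15 - 3 + 1 = 13.

13


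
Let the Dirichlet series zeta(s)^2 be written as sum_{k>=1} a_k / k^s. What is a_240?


The Dirichlet convolution of the constant function 1 with itself gives (1 * 1)(k) = sum_{d | k} 1 = d(k), the number of positive divisors of k.
Since zeta(s) = sum_{k>=1} 1/k^s, we have zeta(s)^2 = sum_{k>=1} d(k)/k^s, so a_k = d(k).
For k = 240: the divisors are 1, 2, 3, 4, 5, 6, 8, 10, 12, 15, 16, 20, 24, 30, 40, 48, 60, 80, 120, 240.
Count = 20.

20


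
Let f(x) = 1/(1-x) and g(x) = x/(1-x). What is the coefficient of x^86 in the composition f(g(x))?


First simplify the composition: f(g(x)) = 1/(1 - x/(1-x)) = (1-x)/((1-x) - x) = (1-x)/(1-2x).
Now extract the coefficient. Write (1-x)/(1-2x) = 1/(1-2x) - x/(1-2x).
The coefficient of x^n in 1/(1-2x) is 2^n, and in x/(1-2x) is 2^(n-1) (for n >= 1).
So the coefficient of x^86 is 2^86 - 2^85 = 77371252455336267181195264 - 38685626227668133590597632 = 38685626227668133590597632.

38685626227668133590597632


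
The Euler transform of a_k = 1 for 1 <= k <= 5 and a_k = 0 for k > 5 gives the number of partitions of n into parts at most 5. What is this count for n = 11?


Partitions of 11 into parts at most 5:
Using generating function (1-x)^(-1)(1-x^2)^(-1)...(1-x^5)^(-1),
the coefficient of x^11 = 37

37


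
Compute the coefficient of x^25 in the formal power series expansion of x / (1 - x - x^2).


Let f(x) = sum_{k>=0} a_k x^k. Multiplying f(x) * (1 - x - x^2) = x and matching coefficients gives a_0 = 0, a_1 = 1, and a_k = a_{k-1} + a_{k-2} for k >= 2. These are the Fibonacci numbers F_k.
Iterating from F_0 = 0, F_1 = 1:
F_0=0, F_1=1, F_2=1, F_3=2, F_4=3, F_5=5, F_6=8, F_7=13, F_8=21, F_9=34, ...
F_25 = 75025.

75025


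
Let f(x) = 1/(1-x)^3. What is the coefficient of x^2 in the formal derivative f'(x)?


Differentiate: d/dx [ 1/(1-x)^r ] = r / (1-x)^(r+1).
Here r = 3, so f'(x) = 3 / (1-x)^4.
The expansion of 1/(1-x)^(r+1) has coefficient of x^n equal to C(n+r, r).
So the coefficient of x^2 in f'(x) is
3 * C(5, 3) = 3 * 10 = 30

30


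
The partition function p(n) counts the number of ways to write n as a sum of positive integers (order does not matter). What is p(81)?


Using the generating function prod_{k>=1} 1/(1-x^k), we compute p(81).
By dynamic programming over parts 1 through 81:
p(81) = 18004327

18004327


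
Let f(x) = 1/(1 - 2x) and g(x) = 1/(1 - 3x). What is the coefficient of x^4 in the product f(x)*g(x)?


The coefficient of x^n in f*g is the Cauchy product: sum_{k=0}^{n} a^k * b^(n-k).
With a=2, b=3, n=4:
sum_{k=0}^{4} 2^k * 3^(4-k)
= 211

211


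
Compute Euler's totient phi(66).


phi(n) counts integers in [1, n] coprime to n. Using the multiplicative formula phi(n) = n * prod_{p | n} (1 - 1/p):
66 = 2 * 3 * 11, so
phi(66) = 66 * (1 - 1/2) * (1 - 1/3) * (1 - 1/11) = 20.

20


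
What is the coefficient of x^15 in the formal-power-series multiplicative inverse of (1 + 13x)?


The inverse is 1/(1 + 13x). Apply the geometric identity 1/(1 - y) = sum_{k>=0} y^k with y = -13x:
1/(1 + 13x) = sum_{k>=0} (-13)^k x^k.
So the coefficient of x^15 is (-13)^15 = -51185893014090757.

-51185893014090757


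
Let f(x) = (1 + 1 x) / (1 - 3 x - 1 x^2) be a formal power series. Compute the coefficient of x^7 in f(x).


Write f(x) = sum_{k>=0} a_k x^k. Multiplying both sides by 1 - 3 x - 1 x^2 gives
(1 - 3 x - 1 x^2) sum_{k>=0} a_k x^k = 1 + 1 x.
Matching coefficients:
 x^0: a_0 = 1
 x^1: a_1 - 3 a_0 = 1  =>  a_1 = 3*1 + 1 = 4
 x^k (k >= 2): a_k = 3 a_{k-1} + 1 a_{k-2}.
Iterating: a_2 = 13, a_3 = 43, a_4 = 142, a_5 = 469, a_6 = 1549, a_7 = 5116.
So the coefficient of x^7 is 5116.

5116


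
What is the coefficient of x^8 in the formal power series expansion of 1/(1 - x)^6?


The expansion 1/(1 - x)^r = sum_{k>=0} C(k + r - 1, r - 1) x^k follows from the multiset / negative-binomial theorem (or from repeated differentiation of the geometric series).
For r = 6 and k = 8:
C(13, 5) = 6227020800 / (120 * 40320) = 1287.

1287


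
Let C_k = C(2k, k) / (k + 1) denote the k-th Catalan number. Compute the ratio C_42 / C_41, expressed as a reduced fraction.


Using C_k = (2k)! / (k! (k+1)!), the ratio C_{k+1}/C_k simplifies to
C_{k+1}/C_k = [(2k+2)! / ((k+1)! (k+2)!)] * [k! (k+1)! / (2k)!]
 = (2k+2)(2k+1) / ((k+1)(k+2)) = 2(2k+1) / (k+2).
For k = 41: 2(2*41 + 1) / (41 + 2) = 166/43 = 166/43.

166/43


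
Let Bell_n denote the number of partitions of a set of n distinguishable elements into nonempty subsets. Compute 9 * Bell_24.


Bell_24 can be computed from the Bell triangle or from Dobinski's identity Bell_n = (1/e) * sum_{k>=0} k^n / k!.
Computing Bell_24 = 445958869294805289.
Then 9 * 445958869294805289 = 4013629823653247601.

4013629823653247601


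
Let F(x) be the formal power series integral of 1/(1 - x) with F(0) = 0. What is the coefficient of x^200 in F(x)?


1/(1 - x) = sum_{k>=0} x^k. Integrating termwise and using F(0) = 0 gives
F(x) = sum_{k>=0} x^(k+1) / (k+1) = sum_{m>=1} x^m / m = -ln(1 - x).
So the coefficient of x^200 is 1/200 = 1/200.

1/200


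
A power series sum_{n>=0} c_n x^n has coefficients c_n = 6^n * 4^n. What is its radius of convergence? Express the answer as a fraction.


By the root test (Cauchy-Hadamard), the radius is R = 1 / limsup_n |c_n|^(1/n).
Here |c_n|^(1/n) = (6^n * 4^n)^(1/n) = 6 * 4 = 24 for all n.
So R = 1/24 = 1/24.

1/24


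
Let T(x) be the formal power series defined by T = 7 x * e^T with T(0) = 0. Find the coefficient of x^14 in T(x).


Apply the Lagrange inversion formula: if T = 7 x * phi(T) with phi(t) = e^t, then
[x^n] T = 7^n * (1/n) [t^(n-1)] phi(t)^n = 7^n * (1/n) [t^(n-1)] e^(n t) = 7^n * (1/n) * n^(n-1) / (n-1)! = 7^n * n^(n-1) / n!.
When c = 1 this is the Cayley count of rooted labeled trees on n vertices, divided by n!.
For n = 14: 7^14 * 14^13 / 14! = 678223072849 * 793714773254144/87178291200 = 5364274478655859603228/868725.

5364274478655859603228/868725


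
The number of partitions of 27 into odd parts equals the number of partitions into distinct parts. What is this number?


Computing partitions of 27 into odd parts (1, 3, 5, ...):
Using the generating function prod_{k>=0} 1/(1-x^(2k+1)),
the count is 192

192


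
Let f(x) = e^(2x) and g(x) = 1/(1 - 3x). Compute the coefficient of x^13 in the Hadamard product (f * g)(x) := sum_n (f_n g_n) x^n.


Expanding: f_k = 2^k/k! (from e^(2x)) and g_k = 3^k (from 1/(1 - 3x)). So the Hadamard coefficient (f * g)_k = 2^k 3^k / k! = (6)^k / k!.
For k = 13: 6^13/13! = 13060694016/6227020800 = 52488/25025.

52488/25025


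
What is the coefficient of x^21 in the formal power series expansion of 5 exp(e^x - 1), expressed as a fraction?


exp(e^x - 1) is the exponential generating function for the Bell numbers Bell_k: exp(e^x - 1) = sum_{k>=0} Bell_k x^k / k!.
So the coefficient of x^21 in 5 exp(e^x - 1) is 5 Bell_21 / 21!.
Computing: Bell_21 = 474869816156751 and 21! = 51090942171709440000, giving
5 * 474869816156751/51090942171709440000 = 158289938718917/3406062811447296000.

158289938718917/3406062811447296000


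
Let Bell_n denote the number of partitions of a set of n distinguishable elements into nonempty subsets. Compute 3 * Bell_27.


Bell_27 can be computed from the Bell triangle or from Dobinski's identity Bell_n = (1/e) * sum_{k>=0} k^n / k!.
Computing Bell_27 = 545717047936059989389.
Then 3 * 545717047936059989389 = 1637151143808179968167.

1637151143808179968167


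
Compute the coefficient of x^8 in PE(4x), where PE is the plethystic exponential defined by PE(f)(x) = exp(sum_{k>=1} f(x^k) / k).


With f(x) = 4x, the exponent is sum_{k>=1} 4 x^k / k = 4 * (-ln(1 - x)). Exponentiating:
PE(4x) = exp(-4 ln(1 - x)) = 1/(1 - x)^4.
By the negative binomial expansion, [x^n] 1/(1 - x)^4 = C(n + 3, 3).
For n = 8: C(11, 3) = 165.

165


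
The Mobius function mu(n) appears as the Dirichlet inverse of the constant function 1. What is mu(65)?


65 = 5 * 13 (all distinct primes).
mu(65) = (-1)^2 = 1

1


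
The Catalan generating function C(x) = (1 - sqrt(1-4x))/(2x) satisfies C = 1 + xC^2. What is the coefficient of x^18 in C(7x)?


Substituting x -> 7x scales the n-th coefficient by 7^n, so [x^18] C(7x) = 7^18 * C_18.
C_18 = C(2*18, 18)/(19) = 9075135300/19 = 477638700.
So 7^18 * 477638700 = 1628413597910449 * 477638700 = 777793353968269576776300.

777793353968269576776300


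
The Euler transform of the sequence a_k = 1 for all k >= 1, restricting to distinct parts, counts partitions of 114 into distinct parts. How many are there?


Partitions of 114 into distinct parts can be computed via generating function.
Product (1+x)(1+x^2)(1+x^3)...
The coefficient of x^114 = 1378304

1378304


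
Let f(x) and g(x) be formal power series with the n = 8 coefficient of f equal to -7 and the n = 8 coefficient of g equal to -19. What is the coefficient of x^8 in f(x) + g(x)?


Addition of formal power series is termwise.
The coefficient of x^8 in f + g = -7 + -19
= -26

-26


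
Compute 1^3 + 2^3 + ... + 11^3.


This power sum has a closed form given by Faulhaber's formula
sum_{k=1}^{m} k^p = (1 / (p + 1)) * sum_{j=0}^{p} C(p + 1, j) B_j m^(p + 1 - j),
but for small m direct computation is fastest:
1 + 8 + 27 + 64 + 125 + 216 + 343 + 512 + 729 + 1000 + 1331 = 4356.

4356


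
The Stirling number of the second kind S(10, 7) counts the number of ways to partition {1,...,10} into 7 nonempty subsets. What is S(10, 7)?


Using the explicit formula S(n,k) = (1/k!) sum_{j=0}^{k} (-1)^(k-j) C(k,j) j^n:
S(10, 7) = 5880
Equivalently, S(n,k) is n! times the coefficient of x^n in the EGF (e^x - 1)^k / k!.

5880


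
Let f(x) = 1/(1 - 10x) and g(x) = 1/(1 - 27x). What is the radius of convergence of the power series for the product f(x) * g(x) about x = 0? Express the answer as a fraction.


The radius of 1/(1 - 10x) is 1/10 (nearest singularity at x = 1/10), and the radius of 1/(1 - 27x) is 1/27.
The product f(x)*g(x) = 1/((1 - 10x)(1 - 27x)) has singularities at both 1/10 and 1/27, so its radius of convergence is the distance to the nearest one:
min(1/10, 1/27) = 1/27.

1/27


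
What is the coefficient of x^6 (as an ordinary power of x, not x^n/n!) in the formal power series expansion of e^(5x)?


The exponential series is e^y = sum_{k>=0} y^k / k!. Substituting y = 5x gives
e^(5x) = sum_{k>=0} 5^k x^k / k!.
So the coefficient of x^n is a^n/n! with a = 5, n = 6:
5^6 / 6! = 15625/720 = 3125/144

3125/144


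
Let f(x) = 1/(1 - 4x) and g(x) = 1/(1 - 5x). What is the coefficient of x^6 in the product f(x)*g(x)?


The coefficient of x^n in f*g is the Cauchy product: sum_{k=0}^{n} a^k * b^(n-k).
With a=4, b=5, n=6:
sum_{k=0}^{6} 4^k * 5^(6-k)
= 61741

61741


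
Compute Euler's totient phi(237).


phi(n) counts integers in [1, n] coprime to n. Using the multiplicative formula phi(n) = n * prod_{p | n} (1 - 1/p):
237 = 3 * 79, so
phi(237) = 237 * (1 - 1/3) * (1 - 1/79) = 156.

156


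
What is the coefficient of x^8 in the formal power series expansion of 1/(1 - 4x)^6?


The general identity 1/(1 - c x)^r = sum_{k>=0} c^k C(k + r - 1, r - 1) x^k follows by substituting y = c x into 1/(1 - y)^r = sum_{k>=0} C(k + r - 1, r - 1) y^k.
For c = 4, r = 6, k = 8:
4^8 * C(13, 5) = 65536 * 1287 = 84344832.

84344832


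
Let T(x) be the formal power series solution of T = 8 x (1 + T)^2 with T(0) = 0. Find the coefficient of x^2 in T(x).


Apply the Lagrange inversion formula: if T = 8 x * phi(T) with phi(t) = (1 + t)^2, then [x^n] T = 8^n * (1/n) [t^(n-1)] phi(t)^n = 8^n * (1/n) [t^(n-1)] (1 + t)^(2n) = 8^n * (1/n) C(2n, n-1).
Using the identity C(2n, n-1) = C(2n, n) * n / (n+1), the unscaled factor equals C(2n, n) / (n+1) = C_n, the n-th Catalan number.
For n = 2: C_2 = C(4, 2) / 3 = 6/3 = 2.
With the 8^2 = 64 factor, the coefficient is 64 * 2 = 128.

128


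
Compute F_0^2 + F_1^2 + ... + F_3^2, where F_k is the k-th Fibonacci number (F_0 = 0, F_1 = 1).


There is a standard identity sum_{k=0}^{N} F_k^2 = F_N * F_{N+1} (proved inductively from the telescoping relation F_k^2 = F_k F_{k+1} - F_{k-1} F_k). Then
sum_{k=0}^{3} F_k^2 = F_3 F_4 - F_0 F_0.
Computing: F_3 = 2, F_4 = 3.
Sum = 2 * 3 = 6.

6


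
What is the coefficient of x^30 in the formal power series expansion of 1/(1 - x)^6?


The negative binomial / multiset identity is
1/(1 - x)^r = sum_{k>=0} C(k + r - 1, r - 1) x^k.
Here r = 6 and k = 30, so the coefficient is
C(30 + 5, 5) = C(35, 5)
= 324632

324632


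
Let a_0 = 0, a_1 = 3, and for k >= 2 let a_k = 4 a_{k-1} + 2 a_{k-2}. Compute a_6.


Iterating the recurrence forward:
a_0 = 0
a_1 = 3
a_2 = 4*3 + 2*0 = 12
a_3 = 4*12 + 2*3 = 54
a_4 = 4*54 + 2*12 = 240
a_5 = 4*240 + 2*54 = 1068
a_6 = 4*1068 + 2*240 = 4752
So a_6 = 4752.

4752


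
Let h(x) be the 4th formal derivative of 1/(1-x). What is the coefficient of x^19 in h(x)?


Differentiating 4 times: d^4/dx^4 [1/(1-x)] = 4!/(1-x)^5.
The expansion 1/(1-x)^5 = sum_{k>=0} C(k+4, 4) x^k, so the coefficient of x^n in 4!/(1-x)^5 is 4! * C(n+4, 4).
For n = 19: 24 * C(23, 4) = 24 * 8855 = 212520

212520


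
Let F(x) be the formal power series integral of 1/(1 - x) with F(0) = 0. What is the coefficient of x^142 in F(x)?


1/(1 - x) = sum_{k>=0} x^k. Integrating termwise and using F(0) = 0 gives
F(x) = sum_{k>=0} x^(k+1) / (k+1) = sum_{m>=1} x^m / m = -ln(1 - x).
So the coefficient of x^142 is 1/142 = 1/142.

1/142


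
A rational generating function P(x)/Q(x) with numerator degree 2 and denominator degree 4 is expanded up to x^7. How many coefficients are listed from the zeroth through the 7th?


Expanding up to x^7 gives the coefficients for x^0, x^1, ..., x^7.
That is 7 + 1 = 8 coefficients in total.

8


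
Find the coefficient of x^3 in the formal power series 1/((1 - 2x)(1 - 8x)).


By partial fractions or Cauchy convolution:
The coefficient equals sum_{k=0}^{3} 2^k * 8^(3-k).
= 680

680


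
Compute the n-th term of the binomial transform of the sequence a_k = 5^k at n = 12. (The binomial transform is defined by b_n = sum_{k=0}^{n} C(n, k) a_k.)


With a_k = 5^k, b_n = sum_{k=0}^{n} C(n, k) 5^k = (1 + 5)^n by the binomial theorem.
For n = 12: (1 + 5)^12 = 6^12 = 2176782336.

2176782336


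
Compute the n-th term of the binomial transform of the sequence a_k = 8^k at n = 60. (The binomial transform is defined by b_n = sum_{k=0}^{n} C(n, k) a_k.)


With a_k = 8^k, b_n = sum_{k=0}^{n} C(n, k) 8^k = (1 + 8)^n by the binomial theorem.
For n = 60: (1 + 8)^60 = 9^60 = 1797010299914431210413179829509605039731475627537851106401.

1797010299914431210413179829509605039731475627537851106401


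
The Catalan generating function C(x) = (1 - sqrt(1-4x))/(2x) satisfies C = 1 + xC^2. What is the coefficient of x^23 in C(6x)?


Substituting x -> 6x scales the n-th coefficient by 6^n, so [x^23] C(6x) = 6^23 * C_23.
C_23 = C(2*23, 23)/(24) = 8233430727600/24 = 343059613650.
So 6^23 * 343059613650 = 789730223053602816 * 343059613650 = 270924545208497305297512038400.

270924545208497305297512038400


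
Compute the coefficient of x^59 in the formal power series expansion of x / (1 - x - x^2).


Let f(x) = sum_{k>=0} a_k x^k. Multiplying f(x) * (1 - x - x^2) = x and matching coefficients gives a_0 = 0, a_1 = 1, and a_k = a_{k-1} + a_{k-2} for k >= 2. These are the Fibonacci numbers F_k.
Iterating from F_0 = 0, F_1 = 1:
F_0=0, F_1=1, F_2=1, F_3=2, F_4=3, F_5=5, F_6=8, F_7=13, F_8=21, F_9=34, ...
F_59 = 956722026041.

956722026041


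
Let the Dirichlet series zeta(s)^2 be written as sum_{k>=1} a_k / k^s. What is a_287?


The Dirichlet convolution of the constant function 1 with itself gives (1 * 1)(k) = sum_{d | k} 1 = d(k), the number of positive divisors of k.
Since zeta(s) = sum_{k>=1} 1/k^s, we have zeta(s)^2 = sum_{k>=1} d(k)/k^s, so a_k = d(k).
For k = 287: the divisors are 1, 7, 41, 287.
Count = 4.

4


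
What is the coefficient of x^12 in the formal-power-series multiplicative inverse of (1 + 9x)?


The inverse is 1/(1 + 9x). Apply the geometric identity 1/(1 - y) = sum_{k>=0} y^k with y = -9x:
1/(1 + 9x) = sum_{k>=0} (-9)^k x^k.
So the coefficient of x^12 is (-9)^12 = 282429536481.

282429536481


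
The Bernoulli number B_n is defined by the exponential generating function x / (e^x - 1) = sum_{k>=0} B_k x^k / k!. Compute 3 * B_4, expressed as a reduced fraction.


Bernoulli numbers can also be computed recursively via B_0 = 1 and sum_{j=0}^{m} C(m+1, j) B_j = 0 for m >= 1. Odd-index Bernoulli numbers vanish for k >= 3.
Computing B_4 = -1/30, so 3 * B_4 = 3 * -1/30 = -1/10.

-1/10


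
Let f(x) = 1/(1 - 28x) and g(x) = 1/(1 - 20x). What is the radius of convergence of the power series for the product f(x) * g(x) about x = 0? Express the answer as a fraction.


The radius of 1/(1 - 28x) is 1/28 (nearest singularity at x = 1/28), and the radius of 1/(1 - 20x) is 1/20.
The product f(x)*g(x) = 1/((1 - 28x)(1 - 20x)) has singularities at both 1/28 and 1/20, so its radius of convergence is the distance to the nearest one:
min(1/28, 1/20) = 1/28.

1/28


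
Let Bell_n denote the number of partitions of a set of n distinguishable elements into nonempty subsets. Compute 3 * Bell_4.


Bell_4 can be computed from the Bell triangle or from Dobinski's identity Bell_n = (1/e) * sum_{k>=0} k^n / k!.
Computing Bell_4 = 15.
Then 3 * 15 = 45.

45


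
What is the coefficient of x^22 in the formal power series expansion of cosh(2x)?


The Maclaurin series is cosh(t) = sum_{m>=0} t^(2m) / (2m)!, so substituting t = 2x, only even powers of x are nonzero, with coefficient of x^(2m) equal to 2^(2m) / (2m)!.
For x^22 the coefficient is 2^22/22! = 4194304/1124000727777607680000 = 8/2143861251406875.

8/2143861251406875


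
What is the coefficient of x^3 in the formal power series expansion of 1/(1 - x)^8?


The negative binomial / multiset identity is
1/(1 - x)^r = sum_{k>=0} C(k + r - 1, r - 1) x^k.
Here r = 8 and k = 3, so the coefficient is
C(3 + 7, 7) = C(10, 7)
= 120

120


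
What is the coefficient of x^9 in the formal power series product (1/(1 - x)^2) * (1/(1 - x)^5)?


Combine the factors: (1/(1 - x)^2) * (1/(1 - x)^5) = 1/(1 - x)^7.
Then use 1/(1 - x)^r = sum_{k>=0} C(k + r - 1, r - 1) x^k with r = 7 and k = 9:
C(15, 6) = 5005.

5005


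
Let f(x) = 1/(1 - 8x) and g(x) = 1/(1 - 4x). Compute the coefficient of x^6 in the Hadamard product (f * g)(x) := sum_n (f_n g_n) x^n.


f has coefficients f_k = 8^k and g has coefficients g_k = 4^k, so the Hadamard product has coefficient (f*g)_k = 8^k * 4^k = 32^k.
For k = 6: 32^6 = 1073741824.

1073741824


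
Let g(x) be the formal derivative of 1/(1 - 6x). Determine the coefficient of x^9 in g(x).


Differentiate termwise: d/dx sum_{k>=0} 6^k x^k = sum_{k>=1} k 6^k x^(k-1) = sum_{j>=0} (j+1) 6^(j+1) x^j.
Equivalently, d/dx [1/(1 - 6x)] = 6/(1 - 6x)^2.
For j = 9: 10 * 6^10 = 10 * 60466176 = 604661760.

604661760


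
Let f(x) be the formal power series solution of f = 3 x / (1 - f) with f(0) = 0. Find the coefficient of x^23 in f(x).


Apply Lagrange inversion: f = 3 x * phi(f) with phi(t) = 1/(1 - t), so
[x^n] f = 3^n * (1/n) [t^(n-1)] phi(t)^n = 3^n * (1/n) [t^(n-1)] (1 - t)^(-n) = 3^n * (1/n) C(2n - 2, n - 1) = 3^n * C_{n-1}.
For n = 23: C_22 = C(44, 22) / 23 = 2104098963720/23 = 91482563640.
With the 3^23 = 94143178827 factor, the coefficient is 94143178827 * 91482563640 = 8612459348312928050280.

8612459348312928050280


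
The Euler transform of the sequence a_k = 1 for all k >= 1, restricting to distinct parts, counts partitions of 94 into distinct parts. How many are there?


Partitions of 94 into distinct parts can be computed via generating function.
Product (1+x)(1+x^2)(1+x^3)...
The coefficient of x^94 = 267968

267968


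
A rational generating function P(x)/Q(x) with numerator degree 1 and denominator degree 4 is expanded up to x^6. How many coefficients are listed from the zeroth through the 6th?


Expanding up to x^6 gives the coefficients for x^0, x^1, ..., x^6.
That is 6 + 1 = 7 coefficients in total.

7


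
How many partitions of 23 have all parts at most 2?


Using the generating function (1-x)^(-1)(1-x^2)^(-1),
the coefficient of x^23 counts these restricted partitions.
Result = 12

12


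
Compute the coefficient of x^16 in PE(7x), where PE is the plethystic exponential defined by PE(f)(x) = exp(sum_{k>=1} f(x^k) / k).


With f(x) = 7x, the exponent is sum_{k>=1} 7 x^k / k = 7 * (-ln(1 - x)). Exponentiating:
PE(7x) = exp(-7 ln(1 - x)) = 1/(1 - x)^7.
By the negative binomial expansion, [x^n] 1/(1 - x)^7 = C(n + 6, 6).
For n = 16: C(22, 6) = 74613.

74613


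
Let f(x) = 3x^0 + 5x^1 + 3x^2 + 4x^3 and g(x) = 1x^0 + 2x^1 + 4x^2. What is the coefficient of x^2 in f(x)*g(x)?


Cauchy product at x^2:
3*4 + 5*2 + 3*1
= 25

25


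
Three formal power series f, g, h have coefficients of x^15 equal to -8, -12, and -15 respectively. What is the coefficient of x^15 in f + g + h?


Series addition is componentwise:
-8 + -12 + -15
= -35

-35


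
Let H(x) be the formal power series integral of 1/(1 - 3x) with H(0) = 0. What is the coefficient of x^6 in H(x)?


1/(1 - 3x) = sum_{k>=0} 3^k x^k. Integrating termwise with H(0) = 0:
H(x) = sum_{k>=0} 3^k x^(k+1) / (k+1) = sum_{m>=1} 3^(m-1) x^m / m.
For m = 6: 3^5/6 = 243/6 = 81/2.

81/2


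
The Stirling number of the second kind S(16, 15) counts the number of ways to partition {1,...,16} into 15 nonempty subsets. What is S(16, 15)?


Using the explicit formula S(n,k) = (1/k!) sum_{j=0}^{k} (-1)^(k-j) C(k,j) j^n:
S(16, 15) = 120
Equivalently, S(n,k) is n! times the coefficient of x^n in the EGF (e^x - 1)^k / k!.

120


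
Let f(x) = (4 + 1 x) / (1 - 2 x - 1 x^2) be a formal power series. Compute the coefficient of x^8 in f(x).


Write f(x) = sum_{k>=0} a_k x^k. Multiplying both sides by 1 - 2 x - 1 x^2 gives
(1 - 2 x - 1 x^2) sum_{k>=0} a_k x^k = 4 + 1 x.
Matching coefficients:
 x^0: a_0 = 4
 x^1: a_1 - 2 a_0 = 1  =>  a_1 = 2*4 + 1 = 9
 x^k (k >= 2): a_k = 2 a_{k-1} + 1 a_{k-2}.
Iterating: a_2 = 22, a_3 = 53, a_4 = 128, a_5 = 309, a_6 = 746, a_7 = 1801, a_8 = 4348.
So the coefficient of x^8 is 4348.

4348


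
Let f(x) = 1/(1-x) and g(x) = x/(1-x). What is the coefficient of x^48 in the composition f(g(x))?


First simplify the composition: f(g(x)) = 1/(1 - x/(1-x)) = (1-x)/((1-x) - x) = (1-x)/(1-2x).
Now extract the coefficient. Write (1-x)/(1-2x) = 1/(1-2x) - x/(1-2x).
The coefficient of x^n in 1/(1-2x) is 2^n, and in x/(1-2x) is 2^(n-1) (for n >= 1).
So the coefficient of x^48 is 2^48 - 2^47 = 281474976710656 - 140737488355328 = 140737488355328.

140737488355328


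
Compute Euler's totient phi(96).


phi(n) counts integers in [1, n] coprime to n. Using the multiplicative formula phi(n) = n * prod_{p | n} (1 - 1/p):
96 = 2^5 * 3, so
phi(96) = 96 * (1 - 1/2) * (1 - 1/3) = 32.

32


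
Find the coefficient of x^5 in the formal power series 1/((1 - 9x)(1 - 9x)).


By partial fractions or Cauchy convolution:
The coefficient equals sum_{k=0}^{5} 9^k * 9^(5-k).
= 354294

354294


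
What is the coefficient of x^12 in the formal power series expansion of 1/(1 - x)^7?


The expansion 1/(1 - x)^r = sum_{k>=0} C(k + r - 1, r - 1) x^k follows from the multiset / negative-binomial theorem (or from repeated differentiation of the geometric series).
For r = 7 and k = 12:
C(18, 6) = 6402373705728000 / (720 * 479001600) = 18564.

18564


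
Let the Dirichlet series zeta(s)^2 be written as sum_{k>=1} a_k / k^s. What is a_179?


The Dirichlet convolution of the constant function 1 with itself gives (1 * 1)(k) = sum_{d | k} 1 = d(k), the number of positive divisors of k.
Since zeta(s) = sum_{k>=1} 1/k^s, we have zeta(s)^2 = sum_{k>=1} d(k)/k^s, so a_k = d(k).
For k = 179: the divisors are 1, 179.
Count = 2.

2


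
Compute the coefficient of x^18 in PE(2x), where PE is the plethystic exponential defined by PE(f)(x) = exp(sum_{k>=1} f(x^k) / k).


With f(x) = 2x, the exponent is sum_{k>=1} 2 x^k / k = 2 * (-ln(1 - x)). Exponentiating:
PE(2x) = exp(-2 ln(1 - x)) = 1/(1 - x)^2.
By the negative binomial expansion, [x^n] 1/(1 - x)^2 = C(n + 1, 1).
For n = 18: C(19, 1) = 19.

19
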